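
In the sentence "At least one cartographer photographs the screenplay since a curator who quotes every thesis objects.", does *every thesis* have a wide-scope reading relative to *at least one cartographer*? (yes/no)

No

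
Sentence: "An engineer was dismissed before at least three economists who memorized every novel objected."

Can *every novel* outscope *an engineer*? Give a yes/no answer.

*every novel* sits inside the relative clause *who memorized every novel*, which is itself inside the adjunct *before at least three economists who memorized every novel objected*.
Even if one barrier were somehow void, the other would still block QR.
So *every novel* cannot raise high enough to outscope *an engineer*; only the surface ordering *an engineer* > *every novel* is available.
(Only the surface reading survives: one fixed engineer with respect to all the relevant novels.)

No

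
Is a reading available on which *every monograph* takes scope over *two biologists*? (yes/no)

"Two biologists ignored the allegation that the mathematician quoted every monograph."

No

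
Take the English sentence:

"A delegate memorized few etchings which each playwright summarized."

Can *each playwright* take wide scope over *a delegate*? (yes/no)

The target quantifier *each playwright* is part of the relative clause *which each playwright summarized* modifying *few etchings*.
QR out of a relative clause is ruled out by the relative-clause island constraint.
So *each playwright* cannot raise high enough to outscope *a delegate*; only the surface ordering *a delegate* > *each playwright* is available.
(Only the surface reading survives: one fixed delegate with respect to all the relevant playwrights.)

No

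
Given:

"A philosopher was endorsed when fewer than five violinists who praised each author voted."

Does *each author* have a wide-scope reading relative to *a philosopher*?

*each author* sits inside the relative clause *who praised each author*, which is itself inside the adjunct *when fewer than five violinists who praised each author voted*.
The quantifier would have to escape first the RC and then the adjunct — two independent island violations.
So the wide-scope reading for *each author* is blocked.

No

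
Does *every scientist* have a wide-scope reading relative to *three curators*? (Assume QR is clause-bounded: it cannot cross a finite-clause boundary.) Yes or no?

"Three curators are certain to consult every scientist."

Yes

*every scientist* is inside a raising infinitive, which is transparent to QR (no CP barrier), so it behaves as a matrix argument.
QR within a single clause is free, so the lower quantifier may take scope over the higher one.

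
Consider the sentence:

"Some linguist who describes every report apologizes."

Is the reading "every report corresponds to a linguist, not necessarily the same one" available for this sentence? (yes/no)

The paraphrase describes the scope ordering *every report* > *some linguist*.
The DP *every report* is contained in the relative clause *who describes every report*.
Relative clauses block scope extraction: QR cannot target a position outside the modified NP.
There is no licit LF on which *every report* c-commands *some linguist*.
(Only the surface reading survives: one fixed linguist with respect to all the relevant reports.)

No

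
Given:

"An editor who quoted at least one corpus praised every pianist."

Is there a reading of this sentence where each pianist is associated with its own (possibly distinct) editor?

Yes

That reading corresponds to *every pianist* > *an editor*.
*every pianist* sits in the matrix clause, not in the relative clause on *an editor*.
Clause-internal QR can adjoin the lower DP above the subject, yielding the inverse reading.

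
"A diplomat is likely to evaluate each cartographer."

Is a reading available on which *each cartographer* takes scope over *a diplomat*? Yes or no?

Yes

The matrix predicate is a raising verb, whose infinitival complement is not a scope island — *each cartographer* can QR into the matrix clause.
Ordinary QR to a clause-peripheral position gives the wide-scope LF for the lower DP.
Both orderings are possible: *a diplomat* > *each cartographer* and *each cartographer* > *a diplomat*.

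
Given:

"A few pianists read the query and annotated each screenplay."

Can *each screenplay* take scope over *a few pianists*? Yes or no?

*each screenplay* sits inside one conjunct of the coordinate structure (*annotated each screenplay*).
Asymmetric QR out of one conjunct violates the Coordinate Structure Constraint.
So *each screenplay* cannot raise high enough to outscope *a few pianists*; only the surface ordering *a few pianists* > *each screenplay* is available.

No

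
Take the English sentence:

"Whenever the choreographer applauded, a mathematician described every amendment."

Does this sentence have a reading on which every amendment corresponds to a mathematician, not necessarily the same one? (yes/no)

Yes

That reading corresponds to *every amendment* > *a mathematician*.
Neither queried DP is inside the adjunct, so the adjunct-island constraint does not apply.
Since no island is crossed, the inverse ordering is licensed alongside surface scope.
The sentence is scopally ambiguous between *a mathematician* > *every amendment* and *every amendment* > *a mathematician*.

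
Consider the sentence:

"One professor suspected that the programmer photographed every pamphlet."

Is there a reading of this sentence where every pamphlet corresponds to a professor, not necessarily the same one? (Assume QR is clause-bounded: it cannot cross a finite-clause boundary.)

No

This is the *every pamphlet* > *one professor* reading.
Structurally, *every pamphlet* is inside the finite complement clause *that the programmer photographed every pamphlet*.
With QR restricted to its own tensed clause, the embedded quantifier cannot reach a matrix scope position.
*every pamphlet* is confined to the island and cannot take scope over *one professor*.
(Only the surface reading survives: one fixed professor with respect to all the relevant pamphlets.)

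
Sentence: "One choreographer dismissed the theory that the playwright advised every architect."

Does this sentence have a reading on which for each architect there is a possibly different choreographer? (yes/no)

The described interpretation is the *every architect* > *one choreographer* scoping.
The target quantifier *every architect* is part of the complex NP *the theory that the playwright advised every architect*.
Noun-complement clauses are scope islands (the Complex NP Constraint): a quantifier inside one cannot scope into the matrix.
*every architect* > *one choreographer* would require crossing that boundary, which is illicit.
(Only the surface reading survives: one fixed choreographer with respect to all the relevant architects.)

No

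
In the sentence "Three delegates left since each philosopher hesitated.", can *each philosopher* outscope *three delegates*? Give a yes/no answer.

No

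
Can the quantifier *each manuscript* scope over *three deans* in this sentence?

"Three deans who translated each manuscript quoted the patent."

No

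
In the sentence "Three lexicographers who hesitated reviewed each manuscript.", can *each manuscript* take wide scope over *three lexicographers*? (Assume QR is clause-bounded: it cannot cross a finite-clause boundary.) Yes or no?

Yes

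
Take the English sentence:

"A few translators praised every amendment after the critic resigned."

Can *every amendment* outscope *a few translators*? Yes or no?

Yes

Although there is an adjunct clause, *every amendment* is in the main clause, not inside the adjunct.
QR within a single clause is free, so the lower quantifier may take scope over the higher one.
The sentence is scopally ambiguous between *a few translators* > *every amendment* and *every amendment* > *a few translators*.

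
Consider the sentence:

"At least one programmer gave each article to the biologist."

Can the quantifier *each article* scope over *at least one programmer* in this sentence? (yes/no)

*at least one programmer* and *each article* are co-arguments of the matrix verb, with nothing but a clause-internal boundary between them.
Clause-internal QR can adjoin the lower DP above the subject, yielding the inverse reading.
Both orderings are possible: *at least one programmer* > *each article* and *each article* > *at least one programmer*.

Yes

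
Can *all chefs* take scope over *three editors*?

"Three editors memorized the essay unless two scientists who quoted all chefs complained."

*all chefs* is embedded in the relative clause *who quoted all chefs*, which is itself inside the adjunct *unless two scientists who quoted all chefs complained*.
The quantifier would have to escape first the RC and then the adjunct — two independent island violations.
There is no licit LF on which *all chefs* c-commands *three editors*.

No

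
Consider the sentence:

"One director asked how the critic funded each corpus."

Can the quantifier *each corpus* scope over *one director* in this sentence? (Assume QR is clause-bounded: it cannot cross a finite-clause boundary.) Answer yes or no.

*each corpus* sits inside the embedded question *how the critic funded each corpus*.
Embedded wh-clauses are opaque for QR, so the quantifier stays inside the question.
So *each corpus* cannot raise to a position above *one director*.

No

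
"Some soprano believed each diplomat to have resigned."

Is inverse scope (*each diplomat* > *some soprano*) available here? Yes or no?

Yes

The ECM infinitive is scope-transparent — *each diplomat* is free to raise above *some soprano*.
Nothing blocks QR of the lower DP to a position above the higher one, so inverse scope is available.
The sentence is scopally ambiguous between *some soprano* > *each diplomat* and *each diplomat* > *some soprano*.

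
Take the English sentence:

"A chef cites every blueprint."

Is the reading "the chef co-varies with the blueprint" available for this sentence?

Yes

The described interpretation is the *every blueprint* > *a chef* scoping.
*a chef* and *every blueprint* are co-arguments of the matrix verb, with nothing but a clause-internal boundary between them.
Clause-internal QR can adjoin the lower DP above the subject, yielding the inverse reading.
So *every blueprint* > *a chef* is among the available readings.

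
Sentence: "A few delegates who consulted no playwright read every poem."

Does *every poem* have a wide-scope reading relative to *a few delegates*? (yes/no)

The RC *who consulted no playwright* is an island, but *every poem* is not inside it — it is the matrix object, a clausemate of *a few delegates*.
No island intervenes, so both surface and inverse scope are derivable.
The sentence is scopally ambiguous between *a few delegates* > *every poem* and *every poem* > *a few delegates*.

Yes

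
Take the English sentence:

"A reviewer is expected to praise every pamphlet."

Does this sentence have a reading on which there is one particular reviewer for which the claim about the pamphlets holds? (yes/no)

This is the *a reviewer* > *every pamphlet* reading.
That is the surface-scope ordering, which is always one of the available readings — island constraints only ever restrict inverse scope.

Yes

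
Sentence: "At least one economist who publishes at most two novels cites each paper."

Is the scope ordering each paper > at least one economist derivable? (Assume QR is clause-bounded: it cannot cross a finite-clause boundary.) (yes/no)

Yes

Although the sentence contains a relative clause (*who publishes at most two novels*), *each paper* is outside it, in the matrix VP.
With no island boundary between them, the object can take inverse scope over the subject via ordinary QR within the clause.
So *each paper* > *at least one economist* is among the available readings.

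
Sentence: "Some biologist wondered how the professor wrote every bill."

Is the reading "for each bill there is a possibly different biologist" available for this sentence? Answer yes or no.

No

The paraphrase describes the scope ordering *every bill* > *some biologist*.
*every bill* occurs within the embedded question *how the professor wrote every bill*.
Embedded wh-clauses are opaque for QR, so the quantifier stays inside the question.
So *every bill* cannot raise high enough to outscope *some biologist*; only the surface ordering *some biologist* > *every bill* is available.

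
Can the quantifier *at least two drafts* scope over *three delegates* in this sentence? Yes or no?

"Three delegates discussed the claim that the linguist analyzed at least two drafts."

The DP *at least two drafts* is contained in the complex NP *the claim that the linguist analyzed at least two drafts*.
The Complex NP Constraint bars QR out of the complement clause of a noun.
The inverse ordering *at least two drafts* > *three delegates* is therefore underivable.

No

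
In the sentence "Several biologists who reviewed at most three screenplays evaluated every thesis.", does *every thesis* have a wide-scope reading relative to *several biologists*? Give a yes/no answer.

The RC *who reviewed at most three screenplays* is an island, but *every thesis* is not inside it — it is the matrix object, a clausemate of *several biologists*.
QR within a single clause is free, so the lower quantifier may take scope over the higher one.

Yes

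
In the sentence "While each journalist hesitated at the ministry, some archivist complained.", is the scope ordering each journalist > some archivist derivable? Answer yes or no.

*each journalist* sits inside the adjunct clause *while each journalist hesitated at the ministry*.
The adjunct-island constraint bars QR out of an adverbial clause.
So *each journalist* cannot raise to a position above *some archivist*.

No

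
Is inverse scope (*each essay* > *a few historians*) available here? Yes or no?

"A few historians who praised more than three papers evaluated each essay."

*each essay* is a matrix argument; only *a few historians* is modified by the relative clause *who praised more than three papers*, so the RC island is irrelevant to the target quantifier.
Nothing blocks QR of the lower DP to a position above the higher one, so inverse scope is available.

Yes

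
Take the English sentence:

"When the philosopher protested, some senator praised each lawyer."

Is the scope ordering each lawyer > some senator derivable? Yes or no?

The adjunct clause does not contain *each lawyer*, which is the matrix object.
No island intervenes, so both surface and inverse scope are derivable.
The sentence is scopally ambiguous between *some senator* > *each lawyer* and *each lawyer* > *some senator*.

Yes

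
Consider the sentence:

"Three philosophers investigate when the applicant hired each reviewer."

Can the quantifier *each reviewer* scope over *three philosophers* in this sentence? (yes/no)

*each reviewer* sits inside the embedded question *when the applicant hired each reviewer*.
The wh-island constraint blocks QR out of an embedded interrogative.
So the wide-scope reading for *each reviewer* is blocked.

No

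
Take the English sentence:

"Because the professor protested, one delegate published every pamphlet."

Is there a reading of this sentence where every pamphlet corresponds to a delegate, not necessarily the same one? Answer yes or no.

Yes

The paraphrase describes the scope ordering *every pamphlet* > *one delegate*.
*every pamphlet* is a matrix argument; the adjunct is an island but the target quantifier is outside it.
QR within a single clause is free, so the lower quantifier may take scope over the higher one.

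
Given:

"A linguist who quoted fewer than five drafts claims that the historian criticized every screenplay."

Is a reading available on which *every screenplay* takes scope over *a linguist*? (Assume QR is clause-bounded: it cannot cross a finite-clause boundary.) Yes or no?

No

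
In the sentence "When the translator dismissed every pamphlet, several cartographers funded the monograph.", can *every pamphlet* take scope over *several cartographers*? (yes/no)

*every pamphlet* sits inside the adjunct clause *when the translator dismissed every pamphlet*.
Scope out of an adjunct clause is unavailable: QR respects the adjunct-island constraint.
So *every pamphlet* cannot raise to a position above *several cartographers*.

No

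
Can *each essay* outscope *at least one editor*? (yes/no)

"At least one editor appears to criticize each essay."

Yes

*each essay* is inside a raising infinitive, which is transparent to QR (no CP barrier), so it behaves as a matrix argument.
No island intervenes, so both surface and inverse scope are derivable.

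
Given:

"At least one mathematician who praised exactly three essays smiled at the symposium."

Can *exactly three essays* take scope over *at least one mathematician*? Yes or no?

No

Structurally, *exactly three essays* is inside the relative clause *who praised exactly three essays*.
The relative clause forms an island for QR, so the quantifier is confined to the head noun's restrictor.
So *exactly three essays* cannot raise to a position above *at least one mathematician*.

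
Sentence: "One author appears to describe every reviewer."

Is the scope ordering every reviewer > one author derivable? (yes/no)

Raising constructions are monoclausal for scope purposes; *every reviewer* is not separated from *one author* by any island.
Since no island is crossed, the inverse ordering is licensed alongside surface scope.
Both orderings are possible: *one author* > *every reviewer* and *every reviewer* > *one author*.

Yes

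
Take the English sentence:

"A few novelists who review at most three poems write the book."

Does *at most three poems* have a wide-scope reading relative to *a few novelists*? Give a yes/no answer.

No

The target quantifier *at most three poems* is part of the relative clause *who review at most three poems*.
Relative clauses are scope islands: a quantifier cannot QR out of a relative clause to take scope in the matrix clause.
So *at most three poems* cannot raise to a position above *a few novelists*.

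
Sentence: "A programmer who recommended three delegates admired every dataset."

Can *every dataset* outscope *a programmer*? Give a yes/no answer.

Yes

*every dataset* is a matrix argument; only *a programmer* is modified by the relative clause *who recommended three delegates*, so the RC island is irrelevant to the target quantifier.
With no island boundary between them, the object can take inverse scope over the subject via ordinary QR within the clause.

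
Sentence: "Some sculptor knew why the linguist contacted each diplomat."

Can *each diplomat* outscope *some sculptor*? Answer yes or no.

No

*each diplomat* sits inside the embedded question *why the linguist contacted each diplomat*.
The wh-island constraint blocks QR out of an embedded interrogative.
So the wide-scope reading for *each diplomat* is blocked.
(Only the surface reading survives: one fixed sculptor with respect to all the relevant diplomats.)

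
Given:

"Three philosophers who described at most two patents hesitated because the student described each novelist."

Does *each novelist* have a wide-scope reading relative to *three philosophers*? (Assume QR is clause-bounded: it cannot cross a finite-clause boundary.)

No

The target quantifier *each novelist* is part of the adjunct clause *because the student described each novelist*.
Adverbial clauses are not L-marked, so they are barriers for QR — the quantifier cannot escape the adjunct.
*each novelist* is confined to the island and cannot take scope over *three philosophers*.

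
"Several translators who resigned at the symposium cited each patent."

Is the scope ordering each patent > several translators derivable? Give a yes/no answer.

The relative clause *who resigned at the symposium* modifies *several translators*, but *each patent* is not inside that relative clause — it is an argument of the matrix verb.
No island intervenes, so both surface and inverse scope are derivable.
So *each patent* > *several translators* is among the available readings.

Yes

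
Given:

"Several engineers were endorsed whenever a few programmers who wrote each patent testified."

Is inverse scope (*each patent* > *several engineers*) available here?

No

The target quantifier *each patent* is part of the relative clause *who wrote each patent*, which is itself inside the adjunct *whenever a few programmers who wrote each patent testified*.
The quantifier would have to escape first the RC and then the adjunct — two independent island violations.
*each patent* > *several engineers* would require crossing that boundary, which is illicit.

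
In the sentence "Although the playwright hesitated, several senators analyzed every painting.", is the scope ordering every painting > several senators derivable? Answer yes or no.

Yes

The adjunct clause does not contain *every painting*, which is the matrix object.
With no island boundary between them, the object can take inverse scope over the subject via ordinary QR within the clause.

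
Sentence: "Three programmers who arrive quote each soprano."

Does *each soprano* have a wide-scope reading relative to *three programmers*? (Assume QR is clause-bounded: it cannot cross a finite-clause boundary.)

Yes

The relative clause *who arrive* modifies *three programmers*, but *each soprano* is not inside that relative clause — it is an argument of the matrix verb.
No island intervenes, so both surface and inverse scope are derivable.
Both orderings are possible: *three programmers* > *each soprano* and *each soprano* > *three programmers*.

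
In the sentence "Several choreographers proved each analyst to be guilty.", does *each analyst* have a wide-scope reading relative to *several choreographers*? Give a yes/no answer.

Yes

*each analyst* is an ECM subject; ECM complements are not islands, and the embedded quantifier may take matrix scope.
Since no island is crossed, the inverse ordering is licensed alongside surface scope.
So *each analyst* > *several choreographers* is among the available readings.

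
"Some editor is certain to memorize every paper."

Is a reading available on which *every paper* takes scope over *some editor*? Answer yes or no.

The matrix predicate is a raising verb, whose infinitival complement is not a scope island — *every paper* can QR into the matrix clause.
Ordinary QR to a clause-peripheral position gives the wide-scope LF for the lower DP.
Both orderings are possible: *some editor* > *every paper* and *every paper* > *some editor*.

Yes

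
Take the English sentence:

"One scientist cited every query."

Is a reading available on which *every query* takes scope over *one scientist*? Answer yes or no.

*every query* is the matrix object and *one scientist* the matrix subject; the two are clausemates.
Nothing blocks QR of the lower DP to a position above the higher one, so inverse scope is available.

Yes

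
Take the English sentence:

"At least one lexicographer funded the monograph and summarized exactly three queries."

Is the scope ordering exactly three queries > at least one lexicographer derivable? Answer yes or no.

No

The target quantifier *exactly three queries* is part of one conjunct of the coordinate structure (*summarized exactly three queries*).
Coordinate structures are islands for non-across-the-board movement, QR included.
So *exactly three queries* cannot raise to a position above *at least one lexicographer*.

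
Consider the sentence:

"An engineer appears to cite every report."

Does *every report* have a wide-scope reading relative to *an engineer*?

Yes

The matrix predicate is a raising verb, whose infinitival complement is not a scope island — *every report* can QR into the matrix clause.
Nothing blocks QR of the lower DP to a position above the higher one, so inverse scope is available.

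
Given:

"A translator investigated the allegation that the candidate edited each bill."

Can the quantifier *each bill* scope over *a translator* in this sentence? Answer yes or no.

The target quantifier *each bill* is part of the complex NP *the allegation that the candidate edited each bill*.
The Complex NP Constraint bars QR out of the complement clause of a noun.
*each bill* is confined to the island and cannot take scope over *a translator*.

No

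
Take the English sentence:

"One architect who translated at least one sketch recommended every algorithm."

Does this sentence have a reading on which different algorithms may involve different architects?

Yes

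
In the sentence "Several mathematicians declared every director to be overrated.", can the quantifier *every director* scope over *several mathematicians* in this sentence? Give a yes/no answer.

This is an ECM construction: *every director* is the infinitival subject, Case-marked by the matrix verb, and the infinitive is transparent for QR.
Clause-internal QR can adjoin the lower DP above the subject, yielding the inverse reading.
The sentence is scopally ambiguous between *several mathematicians* > *every director* and *every director* > *several mathematicians*.

Yes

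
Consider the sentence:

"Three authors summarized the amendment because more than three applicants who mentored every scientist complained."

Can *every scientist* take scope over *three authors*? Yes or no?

No

*every scientist* sits inside the relative clause *who mentored every scientist*, which is itself inside the adjunct *because more than three applicants who mentored every scientist complained*.
Both the relative clause and the enclosing adjunct are scope islands; QR cannot cross either.
*every scientist* is confined to the island and cannot take scope over *three authors*.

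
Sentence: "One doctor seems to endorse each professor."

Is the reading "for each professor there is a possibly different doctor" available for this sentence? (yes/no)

Yes

That reading corresponds to *each professor* > *one doctor*.
*each professor* is inside a raising infinitive, which is transparent to QR (no CP barrier), so it behaves as a matrix argument.
QR within a single clause is free, so the lower quantifier may take scope over the higher one.
So *each professor* > *one doctor* is among the available readings.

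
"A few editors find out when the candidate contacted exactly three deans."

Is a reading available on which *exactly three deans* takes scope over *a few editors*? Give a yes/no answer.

*exactly three deans* sits inside the embedded question *when the candidate contacted exactly three deans*.
The wh-island constraint blocks QR out of an embedded interrogative.
There is no licit LF on which *exactly three deans* c-commands *a few editors*.

No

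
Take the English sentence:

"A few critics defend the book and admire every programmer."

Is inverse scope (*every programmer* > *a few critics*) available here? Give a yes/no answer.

No

The DP *every programmer* is contained in one conjunct of the coordinate structure (*admire every programmer*).
A quantifier cannot raise out of one conjunct of a coordination across the whole coordinate structure — the CSC applies to QR.
There is no licit LF on which *every programmer* c-commands *a few critics*.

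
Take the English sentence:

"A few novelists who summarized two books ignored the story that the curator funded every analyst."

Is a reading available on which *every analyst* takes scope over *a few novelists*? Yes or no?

No

*every analyst* is embedded in the complex NP *the story that the curator funded every analyst*.
A that-clause complement to a noun is an island; QR cannot cross the NP boundary.
*every analyst* is confined to the island and cannot take scope over *a few novelists*.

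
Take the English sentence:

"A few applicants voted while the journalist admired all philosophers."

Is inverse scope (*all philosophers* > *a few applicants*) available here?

No

*all philosophers* sits inside the adjunct clause *while the journalist admired all philosophers*.
The adjunct-island constraint bars QR out of an adverbial clause.
*all philosophers* is confined to the island and cannot take scope over *a few applicants*.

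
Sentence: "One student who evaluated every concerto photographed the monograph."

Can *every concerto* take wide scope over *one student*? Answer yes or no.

No

*every concerto* occurs within the relative clause *who evaluated every concerto*.
The relative clause forms an island for QR, so the quantifier is confined to the head noun's restrictor.
There is no licit LF on which *every concerto* c-commands *one student*.
(Only the surface reading survives: one fixed student with respect to all the relevant concertos.)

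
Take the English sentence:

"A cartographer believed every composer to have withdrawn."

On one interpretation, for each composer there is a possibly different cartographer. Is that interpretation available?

Yes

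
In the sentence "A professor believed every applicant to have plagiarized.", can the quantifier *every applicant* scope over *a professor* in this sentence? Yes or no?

Yes

ECM infinitives lack a CP barrier, so *every applicant* can QR over the matrix subject *a professor*.
With no island boundary between them, the object can take inverse scope over the subject via ordinary QR within the clause.
Both orderings are possible: *a professor* > *every applicant* and *every applicant* > *a professor*.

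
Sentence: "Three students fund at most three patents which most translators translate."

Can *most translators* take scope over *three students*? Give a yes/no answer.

*most translators* is embedded in the relative clause *which most translators translate* modifying *at most three patents*.
QR out of a relative clause is ruled out by the relative-clause island constraint.
So *most translators* cannot raise to a position above *three students*.

No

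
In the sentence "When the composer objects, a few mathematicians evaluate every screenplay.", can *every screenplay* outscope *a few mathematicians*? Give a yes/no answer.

The adjunct island is irrelevant here — *every screenplay* and *a few mathematicians* are both in the matrix clause.
No island intervenes, so both surface and inverse scope are derivable.
Both orderings are possible: *a few mathematicians* > *every screenplay* and *every screenplay* > *a few mathematicians*.

Yes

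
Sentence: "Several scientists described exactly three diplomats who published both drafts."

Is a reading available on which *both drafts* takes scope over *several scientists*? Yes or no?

No

*both drafts* is embedded in the relative clause *who published both drafts* modifying *exactly three diplomats*.
A relative clause is a scope island — quantifier raising cannot cross its boundary.
The inverse ordering *both drafts* > *several scientists* is therefore underivable.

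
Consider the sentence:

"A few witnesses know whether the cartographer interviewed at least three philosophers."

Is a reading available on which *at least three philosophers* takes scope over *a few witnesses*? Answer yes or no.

*at least three philosophers* is embedded in the embedded question *whether the cartographer interviewed at least three philosophers*.
QR across an interrogative CP boundary is ruled out as a wh-island violation.
The inverse ordering *at least three philosophers* > *a few witnesses* is therefore underivable.

No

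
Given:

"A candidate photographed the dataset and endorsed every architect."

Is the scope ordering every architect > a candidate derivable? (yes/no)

*every architect* is embedded in one conjunct of the coordinate structure (*endorsed every architect*).
Coordinate structures are islands for non-across-the-board movement, QR included.
So the wide-scope reading for *every architect* is blocked.
(Only the surface reading survives: one fixed candidate with respect to all the relevant architects.)

No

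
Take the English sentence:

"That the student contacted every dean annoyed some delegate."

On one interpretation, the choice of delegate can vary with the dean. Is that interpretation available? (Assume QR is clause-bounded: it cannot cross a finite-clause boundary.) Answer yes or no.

The paraphrase describes the scope ordering *every dean* > *some delegate*.
The DP *every dean* is contained in the sentential subject *that the student contacted every dean*.
Subjects — clausal subjects included — are islands for extraction, and QR is no exception.
There is no licit LF on which *every dean* c-commands *some delegate*.

No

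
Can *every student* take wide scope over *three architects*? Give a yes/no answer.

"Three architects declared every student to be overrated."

Yes

*every student* is an ECM subject; ECM complements are not islands, and the embedded quantifier may take matrix scope.
Since no island is crossed, the inverse ordering is licensed alongside surface scope.
Both orderings are possible: *three architects* > *every student* and *every student* > *three architects*.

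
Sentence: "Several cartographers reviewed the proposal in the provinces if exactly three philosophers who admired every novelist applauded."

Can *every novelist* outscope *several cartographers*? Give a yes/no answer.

No

Structurally, *every novelist* is inside the relative clause *who admired every novelist*, which is itself inside the adjunct *if exactly three philosophers who admired every novelist applauded*.
Even if one barrier were somehow void, the other would still block QR.
So *every novelist* cannot raise to a position above *several cartographers*.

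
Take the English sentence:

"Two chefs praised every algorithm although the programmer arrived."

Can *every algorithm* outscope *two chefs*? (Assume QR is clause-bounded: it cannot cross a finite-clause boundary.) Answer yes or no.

Yes

Neither queried DP is inside the adjunct, so the adjunct-island constraint does not apply.
Ordinary QR to a clause-peripheral position gives the wide-scope LF for the lower DP.
The sentence is scopally ambiguous between *two chefs* > *every algorithm* and *every algorithm* > *two chefs*.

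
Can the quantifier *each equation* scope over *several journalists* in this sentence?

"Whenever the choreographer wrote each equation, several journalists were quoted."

*each equation* is embedded in the adjunct clause *whenever the choreographer wrote each equation*.
Adjuncts are opaque for quantifier raising; a quantifier in an adjunct stays inside it.
There is no licit LF on which *each equation* c-commands *several journalists*.

No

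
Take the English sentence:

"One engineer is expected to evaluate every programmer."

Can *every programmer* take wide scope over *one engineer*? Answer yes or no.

The matrix predicate is a raising verb, whose infinitival complement is not a scope island — *every programmer* can QR into the matrix clause.
QR within a single clause is free, so the lower quantifier may take scope over the higher one.
So *every programmer* > *one engineer* is among the available readings.

Yes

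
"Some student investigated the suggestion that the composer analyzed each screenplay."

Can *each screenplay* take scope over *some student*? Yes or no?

The DP *each screenplay* is contained in the complex NP *the suggestion that the composer analyzed each screenplay*.
The complex NP is opaque for QR — the quantifier is frozen inside the noun's complement.
*each screenplay* is confined to the island and cannot take scope over *some student*.

No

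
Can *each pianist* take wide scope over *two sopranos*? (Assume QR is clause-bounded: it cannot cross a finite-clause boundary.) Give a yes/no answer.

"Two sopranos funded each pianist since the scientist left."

Yes

The adjunct clause does not contain *each pianist*, which is the matrix object.
QR within a single clause is free, so the lower quantifier may take scope over the higher one.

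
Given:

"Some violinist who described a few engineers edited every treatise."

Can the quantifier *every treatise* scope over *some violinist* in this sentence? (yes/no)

Yes

*every treatise* sits in the matrix clause, not in the relative clause on *some violinist*.
Clause-internal QR can adjoin the lower DP above the subject, yielding the inverse reading.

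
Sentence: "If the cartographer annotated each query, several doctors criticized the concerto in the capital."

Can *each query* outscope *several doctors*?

The DP *each query* is contained in the adjunct clause *if the cartographer annotated each query*.
Since the clause is an adjunct (not a complement), the Adjunct Condition blocks QR across its edge.
There is no licit LF on which *each query* c-commands *several doctors*.

No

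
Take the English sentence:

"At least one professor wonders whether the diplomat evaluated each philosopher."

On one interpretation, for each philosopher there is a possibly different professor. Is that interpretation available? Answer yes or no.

This is the *each philosopher* > *at least one professor* reading.
*each philosopher* sits inside the embedded question *whether the diplomat evaluated each philosopher*.
Embedded wh-clauses are opaque for QR, so the quantifier stays inside the question.
The inverse ordering *each philosopher* > *at least one professor* is therefore underivable.
(Only the surface reading survives: one fixed professor with respect to all the relevant philosophers.)

No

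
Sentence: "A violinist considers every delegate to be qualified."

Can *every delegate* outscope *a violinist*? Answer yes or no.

This is an ECM construction: *every delegate* is the infinitival subject, Case-marked by the matrix verb, and the infinitive is transparent for QR.
With no island boundary between them, the object can take inverse scope over the subject via ordinary QR within the clause.
So *every delegate* > *a violinist* is among the available readings.

Yes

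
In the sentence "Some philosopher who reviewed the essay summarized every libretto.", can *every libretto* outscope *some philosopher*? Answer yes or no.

*every libretto* sits in the matrix clause, not in the relative clause on *some philosopher*.
No island intervenes, so both surface and inverse scope are derivable.

Yes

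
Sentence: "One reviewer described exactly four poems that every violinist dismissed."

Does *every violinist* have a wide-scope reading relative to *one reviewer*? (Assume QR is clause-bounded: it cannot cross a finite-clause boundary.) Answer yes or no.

No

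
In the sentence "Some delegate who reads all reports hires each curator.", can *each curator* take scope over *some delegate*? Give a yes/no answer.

*each curator* sits in the matrix clause, not in the relative clause on *some delegate*.
Ordinary QR to a clause-peripheral position gives the wide-scope LF for the lower DP.

Yes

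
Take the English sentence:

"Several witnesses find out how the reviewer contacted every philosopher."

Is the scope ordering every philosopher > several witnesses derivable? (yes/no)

The DP *every philosopher* is contained in the embedded question *how the reviewer contacted every philosopher*.
An indirect question is a wh-island; the filled [Spec,CP] blocks QR across the CP edge.
There is no licit LF on which *every philosopher* c-commands *several witnesses*.

No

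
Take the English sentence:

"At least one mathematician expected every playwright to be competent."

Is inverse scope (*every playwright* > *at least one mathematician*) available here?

Yes

The ECM infinitive is scope-transparent — *every playwright* is free to raise above *at least one mathematician*.
No island intervenes, so both surface and inverse scope are derivable.
The sentence is scopally ambiguous between *at least one mathematician* > *every playwright* and *every playwright* > *at least one mathematician*.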